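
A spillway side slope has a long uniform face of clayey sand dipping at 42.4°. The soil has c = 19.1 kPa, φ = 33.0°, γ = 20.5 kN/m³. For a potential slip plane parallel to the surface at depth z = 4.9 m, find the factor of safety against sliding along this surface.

For an infinite slope with a slip plane parallel to the surface (no pore pressure): FS = [c + γz cos²β tanφ] / [γz sinβ cosβ].
γz = 20.5·4.9 = 100.45 kN/m²
Numerator = 19.1 + 100.45·cos²42.4°·tan33.0° = 19.1 + 100.45·0.5453·0.6494 = 54.673 kPa
Denominator = 100.45·sin42.4°·cos42.4° = 100.45·0.6743·0.7385 = 50.018 kPa
FS = 54.673 / 50.018 = 1.093

FS = 1.09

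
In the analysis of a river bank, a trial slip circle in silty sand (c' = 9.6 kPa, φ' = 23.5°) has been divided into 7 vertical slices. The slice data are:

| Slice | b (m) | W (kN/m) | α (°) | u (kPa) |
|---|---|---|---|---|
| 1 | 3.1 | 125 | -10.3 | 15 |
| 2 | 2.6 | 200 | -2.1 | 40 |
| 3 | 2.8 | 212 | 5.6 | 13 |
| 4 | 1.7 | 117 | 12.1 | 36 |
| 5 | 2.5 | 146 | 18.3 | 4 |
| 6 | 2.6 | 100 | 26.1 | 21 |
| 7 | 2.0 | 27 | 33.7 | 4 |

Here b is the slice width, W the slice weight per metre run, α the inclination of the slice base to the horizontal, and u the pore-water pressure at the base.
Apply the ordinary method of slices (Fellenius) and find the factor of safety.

Ordinary method of slices: FS = Σ[c'·Δl_i + (W_i cosα_i − u_i·Δl_i)·tanφ'] / Σ W_i sinα_i, with Δl_i = b_i / cosα_i.
Slice 1: Δl = 3.1/cos(-10.3°) = 3.151 m; N'_1 = 125·cos(-10.3°) − 15·3.151 = 75.7; c'Δl = 30.25; W sinα = -22.4
Slice 2: Δl = 2.6/cos(-2.1°) = 2.602 m; N'_2 = 200·cos(-2.1°) − 40·2.602 = 95.8; c'Δl = 24.98; W sinα = -7.3
Slice 3: Δl = 2.8/cos5.6° = 2.813 m; N'_3 = 212·cos5.6° − 13·2.813 = 174.4; c'Δl = 27.01; W sinα = 20.7
Slice 4: Δl = 1.7/cos12.1° = 1.739 m; N'_4 = 117·cos12.1° − 36·1.739 = 51.8; c'Δl = 16.69; W sinα = 24.5
Slice 5: Δl = 2.5/cos18.3° = 2.633 m; N'_5 = 146·cos18.3° − 4·2.633 = 128.1; c'Δl = 25.28; W sinα = 45.8
Slice 6: Δl = 2.6/cos26.1° = 2.895 m; N'_6 = 100·cos26.1° − 21·2.895 = 29.0; c'Δl = 27.79; W sinα = 44.0
Slice 7: Δl = 2.0/cos33.7° = 2.404 m; N'_7 = 27·cos33.7° − 4·2.404 = 12.8; c'Δl = 23.08; W sinα = 15.0
Σc'Δl = 175.1 kN/m; ΣN' = 567.7 kN/m; ΣW sinα = 120.4 kN/m
Resisting = 175.1 + 567.7·tan23.5° = 175.1 + 246.8 = 421.9 kN/m
FS = 421.9 / 120.4 = 3.506

FS = 3.51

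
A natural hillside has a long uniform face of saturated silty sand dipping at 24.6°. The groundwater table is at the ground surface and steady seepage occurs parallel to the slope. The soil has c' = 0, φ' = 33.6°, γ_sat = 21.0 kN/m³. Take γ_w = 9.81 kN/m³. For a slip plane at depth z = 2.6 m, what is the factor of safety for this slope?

With seepage parallel to the slope and the water table at the surface, the effective normal stress on the slip plane uses the buoyant unit weight γ' = γ_sat − γ_w while the driving shear stress uses γ_sat:
FS = [c' + γ' z cos²β tanφ'] / [γ_sat z sinβ cosβ]
(For c' = 0 this reduces to FS = (γ'/γ_sat)·tanφ'/tanβ.)
γ' = 21.0 − 9.81 = 11.19 kN/m³
Numerator = 0.0 + 11.19·2.6·cos²24.6°·tan33.6° = 0.0 + 11.19·2.6·0.8267·0.6644 = 15.980 kPa
Denominator = 21.0·2.6·sin24.6°·cos24.6° = 21.0·2.6·0.4163·0.9092 = 20.666 kPa
FS = 15.980 / 20.666 = 0.773

FS = 0.77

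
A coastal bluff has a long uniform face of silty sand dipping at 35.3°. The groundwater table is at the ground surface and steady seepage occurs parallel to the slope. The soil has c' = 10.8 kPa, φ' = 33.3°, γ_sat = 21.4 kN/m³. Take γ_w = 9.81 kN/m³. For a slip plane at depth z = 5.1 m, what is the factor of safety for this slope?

FS = 0.71

With seepage parallel to the slope and the water table at the surface, the effective normal stress on the slip plane uses the buoyant unit weight γ' = γ_sat − γ_w while the driving shear stress uses γ_sat:
FS = [c' + γ' z cos²β tanφ'] / [γ_sat z sinβ cosβ]
γ' = 21.4 − 9.81 = 11.59 kN/m³
Numerator = 10.8 + 11.59·5.1·cos²35.3°·tan33.3° = 10.8 + 11.59·5.1·0.6661·0.6569 = 36.662 kPa
Denominator = 21.4·5.1·sin35.3°·cos35.3° = 21.4·5.1·0.5779·0.8161 = 51.472 kPa
FS = 36.662 / 51.472 = 0.712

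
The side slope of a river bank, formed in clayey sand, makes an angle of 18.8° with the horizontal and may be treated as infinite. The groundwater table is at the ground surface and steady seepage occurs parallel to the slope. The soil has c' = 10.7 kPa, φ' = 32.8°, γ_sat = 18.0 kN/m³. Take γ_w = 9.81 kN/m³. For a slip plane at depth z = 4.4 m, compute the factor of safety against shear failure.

With seepage parallel to the slope and the water table at the surface, the effective normal stress on the slip plane uses the buoyant unit weight γ' = γ_sat − γ_w while the driving shear stress uses γ_sat:
FS = [c' + γ' z cos²β tanφ'] / [γ_sat z sinβ cosβ]
γ' = 18.0 − 9.81 = 8.19 kN/m³
Numerator = 10.7 + 8.19·4.4·cos²18.8°·tan32.8° = 10.7 + 8.19·4.4·0.8961·0.6445 = 31.512 kPa
Denominator = 18.0·4.4·sin18.8°·cos18.8° = 18.0·4.4·0.3223·0.9466 = 24.162 kPa
FS = 31.512 / 24.162 = 1.304

FS = 1.30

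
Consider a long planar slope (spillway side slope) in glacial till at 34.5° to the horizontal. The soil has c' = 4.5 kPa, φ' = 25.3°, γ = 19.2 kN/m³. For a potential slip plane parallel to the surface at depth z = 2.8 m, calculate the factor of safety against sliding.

For an infinite slope with a slip plane parallel to the surface (no pore pressure): FS = [c' + γz cos²β tanφ'] / [γz sinβ cosβ].
γz = 19.2·2.8 = 53.76 kN/m²
Numerator = 4.5 + 53.76·cos²34.5°·tan25.3° = 4.5 + 53.76·0.6792·0.4727 = 21.760 kPa
Denominator = 53.76·sin34.5°·cos34.5° = 53.76·0.5664·0.8241 = 25.095 kPa
FS = 21.760 / 25.095 = 0.867

FS = 0.87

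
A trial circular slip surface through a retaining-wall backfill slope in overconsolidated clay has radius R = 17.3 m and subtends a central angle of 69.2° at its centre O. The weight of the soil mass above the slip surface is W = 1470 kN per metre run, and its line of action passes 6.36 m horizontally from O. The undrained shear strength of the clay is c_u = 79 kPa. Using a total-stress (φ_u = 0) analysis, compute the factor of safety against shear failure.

FS = 3.05

Taking moments about the centre O, the resisting moment is provided by the undrained shear strength acting along the arc:
Arc length L_a = R·θ = 17.3·(69.2°·π/180) = 17.3·1.2078 = 20.89 m
M_R = c_u·L_a·R = 79·20.89·17.3 = 28556.4 kN·m/m
M_D = W·d = 1470·6.36 = 9349.2 kN·m/m
FS = M_R / M_D = 28556.4 / 9349.2 = 3.054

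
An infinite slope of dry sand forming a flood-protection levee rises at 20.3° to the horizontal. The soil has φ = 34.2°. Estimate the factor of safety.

For a dry cohesionless infinite slope the factor of safety is FS = tanφ / tanβ.
FS = tan34.2° / tan20.3° = 0.6796 / 0.3699 = 1.837

FS = 1.84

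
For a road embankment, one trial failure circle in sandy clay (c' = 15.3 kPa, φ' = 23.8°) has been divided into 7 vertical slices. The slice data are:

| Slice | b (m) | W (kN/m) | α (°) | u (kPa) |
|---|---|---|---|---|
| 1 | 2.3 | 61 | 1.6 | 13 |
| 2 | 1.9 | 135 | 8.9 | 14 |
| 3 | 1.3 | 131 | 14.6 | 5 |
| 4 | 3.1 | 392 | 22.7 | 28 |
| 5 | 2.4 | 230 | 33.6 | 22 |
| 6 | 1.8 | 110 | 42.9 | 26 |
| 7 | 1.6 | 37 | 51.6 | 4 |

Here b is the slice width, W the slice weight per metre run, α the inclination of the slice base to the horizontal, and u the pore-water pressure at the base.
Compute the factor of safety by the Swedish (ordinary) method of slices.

FS = 1.28

Ordinary method of slices: FS = Σ[c'·Δl_i + (W_i cosα_i − u_i·Δl_i)·tanφ'] / Σ W_i sinα_i, with Δl_i = b_i / cosα_i.
Slice 1: Δl = 2.3/cos1.6° = 2.301 m; N'_1 = 61·cos1.6° − 13·2.301 = 31.1; c'Δl = 35.20; W sinα = 1.7
Slice 2: Δl = 1.9/cos8.9° = 1.923 m; N'_2 = 135·cos8.9° − 14·1.923 = 106.5; c'Δl = 29.42; W sinα = 20.9
Slice 3: Δl = 1.3/cos14.6° = 1.343 m; N'_3 = 131·cos14.6° − 5·1.343 = 120.1; c'Δl = 20.55; W sinα = 33.0
Slice 4: Δl = 3.1/cos22.7° = 3.360 m; N'_4 = 392·cos22.7° − 28·3.360 = 267.5; c'Δl = 51.41; W sinα = 151.3
Slice 5: Δl = 2.4/cos33.6° = 2.881 m; N'_5 = 230·cos33.6° − 22·2.881 = 128.2; c'Δl = 44.09; W sinα = 127.3
Slice 6: Δl = 1.8/cos42.9° = 2.457 m; N'_6 = 110·cos42.9° − 26·2.457 = 16.7; c'Δl = 37.60; W sinα = 74.9
Slice 7: Δl = 1.6/cos51.6° = 2.576 m; N'_7 = 37·cos51.6° − 4·2.576 = 12.7; c'Δl = 39.41; W sinα = 29.0
Σc'Δl = 257.7 kN/m; ΣN' = 682.7 kN/m; ΣW sinα = 438.0 kN/m
Resisting = 257.7 + 682.7·tan23.8° = 257.7 + 301.1 = 558.8 kN/m
FS = 558.8 / 438.0 = 1.276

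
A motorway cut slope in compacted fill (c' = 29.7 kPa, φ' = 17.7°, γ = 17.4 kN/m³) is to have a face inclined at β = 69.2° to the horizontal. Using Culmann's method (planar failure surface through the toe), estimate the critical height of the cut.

Culmann's analysis gives the critical failure plane at α_cr = (β + φ')/2 = (69.2 + 17.7)/2 = 43.5°, and the critical height
H_c = (4c'/γ) · sinβ cosφ' / [1 − cos(β − φ')]
    = (4·29.7/17.4) · sin69.2°·cos17.7° / [1 − cos(51.5°)]
    = 6.828 · 0.9348·0.9527 / [1 − 0.6225]
    = 6.828 · 0.8906 / 0.3775
    = 16.11 m

H_c = 16.11 m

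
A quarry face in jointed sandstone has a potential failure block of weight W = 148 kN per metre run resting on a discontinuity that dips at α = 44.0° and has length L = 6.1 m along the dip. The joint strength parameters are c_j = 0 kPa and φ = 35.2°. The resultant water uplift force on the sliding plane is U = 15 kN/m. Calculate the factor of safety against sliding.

FS = 0.63

Resolving the block weight along and normal to the plane and applying the Mohr–Coulomb strength on the joint:
N' = W cosα − U = 148·cos44.0° − 15 = 91.5 kN/m
Driving force T = W sinα = 148·sin44.0° = 102.8 kN/m
Resisting force R = c_j·L + N'·tanφ = 0·6.1 + 91.5·tan35.2° = 0.0 + 64.5 = 64.5 kN/m
FS = R / T = 64.5 / 102.8 = 0.628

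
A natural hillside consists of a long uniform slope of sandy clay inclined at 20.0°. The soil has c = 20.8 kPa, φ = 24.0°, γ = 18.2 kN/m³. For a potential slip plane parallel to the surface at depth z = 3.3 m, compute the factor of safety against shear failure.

For an infinite slope with a slip plane parallel to the surface (no pore pressure): FS = [c + γz cos²β tanφ] / [γz sinβ cosβ].
γz = 18.2·3.3 = 60.06 kN/m²
Numerator = 20.8 + 60.06·cos²20.0°·tan24.0° = 20.8 + 60.06·0.8830·0.4452 = 44.412 kPa
Denominator = 60.06·sin20.0°·cos20.0° = 60.06·0.3420·0.9397 = 19.303 kPa
FS = 44.412 / 19.303 = 2.301

FS = 2.30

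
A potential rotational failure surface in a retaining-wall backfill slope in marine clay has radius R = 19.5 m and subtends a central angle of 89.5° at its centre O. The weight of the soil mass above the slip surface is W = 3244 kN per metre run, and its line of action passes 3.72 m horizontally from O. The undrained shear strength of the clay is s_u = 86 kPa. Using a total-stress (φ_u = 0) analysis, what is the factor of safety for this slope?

Taking moments about the centre O, the resisting moment is provided by the undrained shear strength acting along the arc:
Arc length L_a = R·θ = 19.5·(89.5°·π/180) = 19.5·1.5621 = 30.46 m
M_R = s_u·L_a·R = 86·30.46·19.5 = 51082.0 kN·m/m
M_D = W·d = 3244·3.72 = 12067.7 kN·m/m
FS = M_R / M_D = 51082.0 / 12067.7 = 4.233

FS = 4.23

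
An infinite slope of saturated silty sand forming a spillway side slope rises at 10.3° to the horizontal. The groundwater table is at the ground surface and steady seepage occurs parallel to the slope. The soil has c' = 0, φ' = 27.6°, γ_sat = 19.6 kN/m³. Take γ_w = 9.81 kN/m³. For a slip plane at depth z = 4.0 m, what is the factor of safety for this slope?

With seepage parallel to the slope and the water table at the surface, the effective normal stress on the slip plane uses the buoyant unit weight γ' = γ_sat − γ_w while the driving shear stress uses γ_sat:
FS = [c' + γ' z cos²β tanφ'] / [γ_sat z sinβ cosβ]
(For c' = 0 this reduces to FS = (γ'/γ_sat)·tanφ'/tanβ.)
γ' = 19.6 − 9.81 = 9.79 kN/m³
Numerator = 0.0 + 9.79·4.0·cos²10.3°·tan27.6° = 0.0 + 9.79·4.0·0.9680·0.5228 = 19.818 kPa
Denominator = 19.6·4.0·sin10.3°·cos10.3° = 19.6·4.0·0.1788·0.9839 = 13.792 kPa
FS = 19.818 / 13.792 = 1.437

FS = 1.44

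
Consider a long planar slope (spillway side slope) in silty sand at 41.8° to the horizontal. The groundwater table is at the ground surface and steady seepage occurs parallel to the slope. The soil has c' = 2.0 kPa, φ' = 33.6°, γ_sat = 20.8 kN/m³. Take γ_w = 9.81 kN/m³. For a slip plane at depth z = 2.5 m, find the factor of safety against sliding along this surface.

With seepage parallel to the slope and the water table at the surface, the effective normal stress on the slip plane uses the buoyant unit weight γ' = γ_sat − γ_w while the driving shear stress uses γ_sat:
FS = [c' + γ' z cos²β tanφ'] / [γ_sat z sinβ cosβ]
γ' = 20.8 − 9.81 = 10.99 kN/m³
Numerator = 2.0 + 10.99·2.5·cos²41.8°·tan33.6° = 2.0 + 10.99·2.5·0.5557·0.6644 = 12.145 kPa
Denominator = 20.8·2.5·sin41.8°·cos41.8° = 20.8·2.5·0.6665·0.7455 = 25.838 kPa
FS = 12.145 / 25.838 = 0.470

FS = 0.47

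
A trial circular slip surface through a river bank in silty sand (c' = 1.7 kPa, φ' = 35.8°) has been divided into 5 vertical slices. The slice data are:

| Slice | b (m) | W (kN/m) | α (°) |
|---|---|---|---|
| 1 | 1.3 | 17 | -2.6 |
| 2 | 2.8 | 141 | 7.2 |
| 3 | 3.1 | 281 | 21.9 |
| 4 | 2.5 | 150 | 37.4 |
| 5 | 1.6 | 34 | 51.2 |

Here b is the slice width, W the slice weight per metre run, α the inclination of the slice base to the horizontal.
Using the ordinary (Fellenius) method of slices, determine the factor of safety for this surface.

FS = 1.78

Ordinary method of slices: FS = Σ[c'·Δl_i + (W_i cosα_i)·tanφ'] / Σ W_i sinα_i, with Δl_i = b_i / cosα_i.
Slice 1: Δl = 1.3/cos(-2.6°) = 1.301 m; N'_1 = 17·cos(-2.6°) = 17.0; c'Δl = 2.21; W sinα = -0.8
Slice 2: Δl = 2.8/cos7.2° = 2.822 m; N'_2 = 141·cos7.2° = 139.9; c'Δl = 4.80; W sinα = 17.7
Slice 3: Δl = 3.1/cos21.9° = 3.341 m; N'_3 = 281·cos21.9° = 260.7; c'Δl = 5.68; W sinα = 104.8
Slice 4: Δl = 2.5/cos37.4° = 3.147 m; N'_4 = 150·cos37.4° = 119.2; c'Δl = 5.35; W sinα = 91.1
Slice 5: Δl = 1.6/cos51.2° = 2.553 m; N'_5 = 34·cos51.2° = 21.3; c'Δl = 4.34; W sinα = 26.5
Σc'Δl = 22.4 kN/m; ΣN' = 558.1 kN/m; ΣW sinα = 239.3 kN/m
Resisting = 22.4 + 558.1·tan35.8° = 22.4 + 402.5 = 424.9 kN/m
FS = 424.9 / 239.3 = 1.775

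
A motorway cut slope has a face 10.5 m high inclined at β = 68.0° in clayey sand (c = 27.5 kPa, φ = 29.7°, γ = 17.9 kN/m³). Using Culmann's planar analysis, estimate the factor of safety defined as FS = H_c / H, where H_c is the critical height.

FS = 2.19

H_c = (4c/γ) · sinβ cosφ / [1 − cos(β − φ)]
    = (4·27.5/17.9) · sin68.0°·cos29.7° / [1 − cos38.3°]
    = 6.145 · 0.8054 / 0.2152 = 23.00 m
FS = H_c / H = 23.00 / 10.5 = 2.190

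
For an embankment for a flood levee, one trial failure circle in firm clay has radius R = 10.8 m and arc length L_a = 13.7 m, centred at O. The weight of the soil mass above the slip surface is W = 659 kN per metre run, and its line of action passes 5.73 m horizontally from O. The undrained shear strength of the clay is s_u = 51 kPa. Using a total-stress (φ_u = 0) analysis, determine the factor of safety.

Taking moments about the centre O, the resisting moment is provided by the undrained shear strength acting along the arc:
M_R = s_u·L_a·R = 51·13.70·10.8 = 7546.0 kN·m/m
M_D = W·d = 659·5.73 = 3776.1 kN·m/m
FS = M_R / M_D = 7546.0 / 3776.1 = 1.998

FS = 2.00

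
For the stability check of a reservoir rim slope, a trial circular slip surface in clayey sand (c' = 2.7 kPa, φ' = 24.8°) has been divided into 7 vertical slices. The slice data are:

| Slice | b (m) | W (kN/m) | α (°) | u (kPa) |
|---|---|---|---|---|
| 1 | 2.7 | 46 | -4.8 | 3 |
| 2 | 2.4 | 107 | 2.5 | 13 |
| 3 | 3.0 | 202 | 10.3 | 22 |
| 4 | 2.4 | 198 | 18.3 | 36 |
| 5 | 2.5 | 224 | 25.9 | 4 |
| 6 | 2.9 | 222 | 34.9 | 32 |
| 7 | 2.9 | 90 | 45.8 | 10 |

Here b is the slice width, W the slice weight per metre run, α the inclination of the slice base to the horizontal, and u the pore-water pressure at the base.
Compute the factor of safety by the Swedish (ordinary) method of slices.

FS = 0.89

Ordinary method of slices: FS = Σ[c'·Δl_i + (W_i cosα_i − u_i·Δl_i)·tanφ'] / Σ W_i sinα_i, with Δl_i = b_i / cosα_i.
Slice 1: Δl = 2.7/cos(-4.8°) = 2.710 m; N'_1 = 46·cos(-4.8°) − 3·2.710 = 37.7; c'Δl = 7.32; W sinα = -3.8
Slice 2: Δl = 2.4/cos2.5° = 2.402 m; N'_2 = 107·cos2.5° − 13·2.402 = 75.7; c'Δl = 6.49; W sinα = 4.7
Slice 3: Δl = 3.0/cos10.3° = 3.049 m; N'_3 = 202·cos10.3° − 22·3.049 = 131.7; c'Δl = 8.23; W sinα = 36.1
Slice 4: Δl = 2.4/cos18.3° = 2.528 m; N'_4 = 198·cos18.3° − 36·2.528 = 97.0; c'Δl = 6.83; W sinα = 62.2
Slice 5: Δl = 2.5/cos25.9° = 2.779 m; N'_5 = 224·cos25.9° − 4·2.779 = 190.4; c'Δl = 7.50; W sinα = 97.8
Slice 6: Δl = 2.9/cos34.9° = 3.536 m; N'_6 = 222·cos34.9° − 32·3.536 = 68.9; c'Δl = 9.55; W sinα = 127.0
Slice 7: Δl = 2.9/cos45.8° = 4.160 m; N'_7 = 90·cos45.8° − 10·4.160 = 21.1; c'Δl = 11.23; W sinα = 64.5
Σc'Δl = 57.1 kN/m; ΣN' = 622.5 kN/m; ΣW sinα = 388.5 kN/m
Resisting = 57.1 + 622.5·tan24.8° = 57.1 + 287.6 = 344.8 kN/m
FS = 344.8 / 388.5 = 0.887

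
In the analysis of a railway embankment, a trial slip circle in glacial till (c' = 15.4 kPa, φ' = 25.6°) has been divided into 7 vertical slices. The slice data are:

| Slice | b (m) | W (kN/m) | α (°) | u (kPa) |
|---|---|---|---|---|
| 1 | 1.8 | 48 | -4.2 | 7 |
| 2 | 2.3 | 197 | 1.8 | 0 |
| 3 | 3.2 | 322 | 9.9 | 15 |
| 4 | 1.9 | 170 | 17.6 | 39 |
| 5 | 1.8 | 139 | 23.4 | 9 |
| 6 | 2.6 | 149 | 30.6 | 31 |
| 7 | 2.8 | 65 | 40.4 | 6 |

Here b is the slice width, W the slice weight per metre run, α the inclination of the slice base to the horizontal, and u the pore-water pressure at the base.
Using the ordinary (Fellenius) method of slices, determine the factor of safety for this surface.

FS = 2.26

Ordinary method of slices: FS = Σ[c'·Δl_i + (W_i cosα_i − u_i·Δl_i)·tanφ'] / Σ W_i sinα_i, with Δl_i = b_i / cosα_i.
Slice 1: Δl = 1.8/cos(-4.2°) = 1.805 m; N'_1 = 48·cos(-4.2°) − 7·1.805 = 35.2; c'Δl = 27.79; W sinα = -3.5
Slice 2: Δl = 2.3/cos1.8° = 2.301 m; N'_2 = 197·cos1.8° − 0·2.301 = 196.9; c'Δl = 35.44; W sinα = 6.2
Slice 3: Δl = 3.2/cos9.9° = 3.248 m; N'_3 = 322·cos9.9° − 15·3.248 = 268.5; c'Δl = 50.02; W sinα = 55.4
Slice 4: Δl = 1.9/cos17.6° = 1.993 m; N'_4 = 170·cos17.6° − 39·1.993 = 84.3; c'Δl = 30.70; W sinα = 51.4
Slice 5: Δl = 1.8/cos23.4° = 1.961 m; N'_5 = 139·cos23.4° − 9·1.961 = 109.9; c'Δl = 30.20; W sinα = 55.2
Slice 6: Δl = 2.6/cos30.6° = 3.021 m; N'_6 = 149·cos30.6° − 31·3.021 = 34.6; c'Δl = 46.52; W sinα = 75.8
Slice 7: Δl = 2.8/cos40.4° = 3.677 m; N'_7 = 65·cos40.4° − 6·3.677 = 27.4; c'Δl = 56.62; W sinα = 42.1
Σc'Δl = 277.3 kN/m; ΣN' = 756.9 kN/m; ΣW sinα = 282.6 kN/m
Resisting = 277.3 + 756.9·tan25.6° = 277.3 + 362.6 = 639.9 kN/m
FS = 639.9 / 282.6 = 2.264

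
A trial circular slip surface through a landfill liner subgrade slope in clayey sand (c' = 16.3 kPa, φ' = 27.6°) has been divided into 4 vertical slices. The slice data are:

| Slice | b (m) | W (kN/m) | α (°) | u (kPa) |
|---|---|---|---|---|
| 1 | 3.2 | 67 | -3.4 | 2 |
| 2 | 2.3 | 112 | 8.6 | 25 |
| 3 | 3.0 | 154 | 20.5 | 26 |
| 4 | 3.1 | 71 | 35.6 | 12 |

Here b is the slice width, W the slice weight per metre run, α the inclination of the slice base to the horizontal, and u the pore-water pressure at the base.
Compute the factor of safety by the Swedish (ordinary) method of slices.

Ordinary method of slices: FS = Σ[c'·Δl_i + (W_i cosα_i − u_i·Δl_i)·tanφ'] / Σ W_i sinα_i, with Δl_i = b_i / cosα_i.
Slice 1: Δl = 3.2/cos(-3.4°) = 3.206 m; N'_1 = 67·cos(-3.4°) − 2·3.206 = 60.5; c'Δl = 52.25; W sinα = -4.0
Slice 2: Δl = 2.3/cos8.6° = 2.326 m; N'_2 = 112·cos8.6° − 25·2.326 = 52.6; c'Δl = 37.92; W sinα = 16.7
Slice 3: Δl = 3.0/cos20.5° = 3.203 m; N'_3 = 154·cos20.5° − 26·3.203 = 61.0; c'Δl = 52.21; W sinα = 53.9
Slice 4: Δl = 3.1/cos35.6° = 3.813 m; N'_4 = 71·cos35.6° − 12·3.813 = 12.0; c'Δl = 62.14; W sinα = 41.3
Σc'Δl = 204.5 kN/m; ΣN' = 186.0 kN/m; ΣW sinα = 108.0 kN/m
Resisting = 204.5 + 186.0·tan27.6° = 204.5 + 97.2 = 301.8 kN/m
FS = 301.8 / 108.0 = 2.793

FS = 2.79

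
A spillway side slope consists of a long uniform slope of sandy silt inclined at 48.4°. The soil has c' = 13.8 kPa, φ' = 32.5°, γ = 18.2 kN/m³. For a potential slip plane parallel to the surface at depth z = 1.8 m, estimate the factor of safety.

For an infinite slope with a slip plane parallel to the surface (no pore pressure): FS = [c' + γz cos²β tanφ'] / [γz sinβ cosβ].
γz = 18.2·1.8 = 32.76 kN/m²
Numerator = 13.8 + 32.76·cos²48.4°·tan32.5° = 13.8 + 32.76·0.4408·0.6371 = 23.000 kPa
Denominator = 32.76·sin48.4°·cos48.4° = 32.76·0.7478·0.6639 = 16.265 kPa
FS = 23.000 / 16.265 = 1.414

FS = 1.41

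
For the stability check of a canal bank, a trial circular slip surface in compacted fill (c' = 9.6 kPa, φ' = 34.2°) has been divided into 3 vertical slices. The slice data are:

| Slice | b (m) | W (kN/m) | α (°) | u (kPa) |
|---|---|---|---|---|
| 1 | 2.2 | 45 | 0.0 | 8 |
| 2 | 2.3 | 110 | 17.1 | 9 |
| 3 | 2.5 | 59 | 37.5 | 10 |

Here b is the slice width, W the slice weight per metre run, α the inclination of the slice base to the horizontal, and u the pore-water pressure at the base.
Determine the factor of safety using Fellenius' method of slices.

Ordinary method of slices: FS = Σ[c'·Δl_i + (W_i cosα_i − u_i·Δl_i)·tanφ'] / Σ W_i sinα_i, with Δl_i = b_i / cosα_i.
Slice 1: Δl = 2.2/cos0.0° = 2.200 m; N'_1 = 45·cos0.0° − 8·2.200 = 27.4; c'Δl = 21.12; W sinα = 0.0
Slice 2: Δl = 2.3/cos17.1° = 2.406 m; N'_2 = 110·cos17.1° − 9·2.406 = 83.5; c'Δl = 23.10; W sinα = 32.3
Slice 3: Δl = 2.5/cos37.5° = 3.151 m; N'_3 = 59·cos37.5° − 10·3.151 = 15.3; c'Δl = 30.25; W sinα = 35.9
Σc'Δl = 74.5 kN/m; ΣN' = 126.2 kN/m; ΣW sinα = 68.3 kN/m
Resisting = 74.5 + 126.2·tan34.2° = 74.5 + 85.7 = 160.2 kN/m
FS = 160.2 / 68.3 = 2.347

FS = 2.35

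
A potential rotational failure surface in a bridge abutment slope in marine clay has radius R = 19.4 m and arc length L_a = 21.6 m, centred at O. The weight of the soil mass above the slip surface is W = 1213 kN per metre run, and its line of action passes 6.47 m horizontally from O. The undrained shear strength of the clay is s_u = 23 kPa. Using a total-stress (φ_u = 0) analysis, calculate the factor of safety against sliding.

FS = 1.23

Taking moments about the centre O, the resisting moment is provided by the undrained shear strength acting along the arc:
M_R = s_u·L_a·R = 23·21.60·19.4 = 9637.9 kN·m/m
M_D = W·d = 1213·6.47 = 7848.1 kN·m/m
FS = M_R / M_D = 9637.9 / 7848.1 = 1.228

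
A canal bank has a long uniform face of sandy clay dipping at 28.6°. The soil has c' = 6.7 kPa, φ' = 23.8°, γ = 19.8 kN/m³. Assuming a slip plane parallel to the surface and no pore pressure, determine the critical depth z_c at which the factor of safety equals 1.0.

z_c = 4.21 m

Setting FS = 1.00 in FS = [c' + γz cos²β tanφ'] / [γz sinβ cosβ] and solving for z:
z = c' / [γ cosβ (FS·sinβ − cosβ·tanφ')]
  = 6.7 / [19.8·cos28.6°·(1.00·sin28.6° − cos28.6°·tan23.8°)]
  = 6.7 / [19.8·0.8780·(1.00·0.4787 − 0.8780·0.4411)]
  = 6.7 / 1.5899 = 4.214 m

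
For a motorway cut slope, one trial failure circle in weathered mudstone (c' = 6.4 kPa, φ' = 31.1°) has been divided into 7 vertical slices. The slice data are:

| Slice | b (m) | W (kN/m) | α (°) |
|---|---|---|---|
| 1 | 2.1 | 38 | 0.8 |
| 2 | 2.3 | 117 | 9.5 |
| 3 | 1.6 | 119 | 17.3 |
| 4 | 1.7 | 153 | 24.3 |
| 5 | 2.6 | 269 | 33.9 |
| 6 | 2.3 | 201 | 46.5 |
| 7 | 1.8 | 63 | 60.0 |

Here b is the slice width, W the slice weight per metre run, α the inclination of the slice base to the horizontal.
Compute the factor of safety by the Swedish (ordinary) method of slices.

Ordinary method of slices: FS = Σ[c'·Δl_i + (W_i cosα_i)·tanφ'] / Σ W_i sinα_i, with Δl_i = b_i / cosα_i.
Slice 1: Δl = 2.1/cos0.8° = 2.100 m; N'_1 = 38·cos0.8° = 38.0; c'Δl = 13.44; W sinα = 0.5
Slice 2: Δl = 2.3/cos9.5° = 2.332 m; N'_2 = 117·cos9.5° = 115.4; c'Δl = 14.92; W sinα = 19.3
Slice 3: Δl = 1.6/cos17.3° = 1.676 m; N'_3 = 119·cos17.3° = 113.6; c'Δl = 10.73; W sinα = 35.4
Slice 4: Δl = 1.7/cos24.3° = 1.865 m; N'_4 = 153·cos24.3° = 139.4; c'Δl = 11.94; W sinα = 63.0
Slice 5: Δl = 2.6/cos33.9° = 3.132 m; N'_5 = 269·cos33.9° = 223.3; c'Δl = 20.05; W sinα = 150.0
Slice 6: Δl = 2.3/cos46.5° = 3.341 m; N'_6 = 201·cos46.5° = 138.4; c'Δl = 21.38; W sinα = 145.8
Slice 7: Δl = 1.8/cos60.0° = 3.600 m; N'_7 = 63·cos60.0° = 31.5; c'Δl = 23.04; W sinα = 54.6
Σc'Δl = 115.5 kN/m; ΣN' = 799.6 kN/m; ΣW sinα = 468.6 kN/m
Resisting = 115.5 + 799.6·tan31.1° = 115.5 + 482.3 = 597.8 kN/m
FS = 597.8 / 468.6 = 1.276

FS = 1.28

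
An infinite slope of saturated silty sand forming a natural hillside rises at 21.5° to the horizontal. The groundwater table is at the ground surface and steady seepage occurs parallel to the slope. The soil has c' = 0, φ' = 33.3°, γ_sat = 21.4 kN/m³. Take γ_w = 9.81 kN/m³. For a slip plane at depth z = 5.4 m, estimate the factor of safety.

With seepage parallel to the slope and the water table at the surface, the effective normal stress on the slip plane uses the buoyant unit weight γ' = γ_sat − γ_w while the driving shear stress uses γ_sat:
FS = [c' + γ' z cos²β tanφ'] / [γ_sat z sinβ cosβ]
(For c' = 0 this reduces to FS = (γ'/γ_sat)·tanφ'/tanβ.)
γ' = 21.4 − 9.81 = 11.59 kN/m³
Numerator = 0.0 + 11.59·5.4·cos²21.5°·tan33.3° = 0.0 + 11.59·5.4·0.8657·0.6569 = 35.589 kPa
Denominator = 21.4·5.4·sin21.5°·cos21.5° = 21.4·5.4·0.3665·0.9304 = 39.406 kPa
FS = 35.589 / 39.406 = 0.903

FS = 0.90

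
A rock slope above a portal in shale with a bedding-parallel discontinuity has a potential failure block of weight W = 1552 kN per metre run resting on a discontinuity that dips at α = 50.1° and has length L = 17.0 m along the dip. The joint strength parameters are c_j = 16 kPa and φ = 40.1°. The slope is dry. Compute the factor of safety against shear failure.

FS = 0.93

Resolving the block weight along and normal to the plane and applying the Mohr–Coulomb strength on the joint:
N' = W cosα = 1552·cos50.1° = 995.5 kN/m
Driving force T = W sinα = 1552·sin50.1° = 1190.6 kN/m
Resisting force R = c_j·L + N'·tanφ = 16·17.0 + 995.5·tan40.1° = 272.0 + 838.3 = 1110.3 kN/m
FS = R / T = 1110.3 / 1190.6 = 0.933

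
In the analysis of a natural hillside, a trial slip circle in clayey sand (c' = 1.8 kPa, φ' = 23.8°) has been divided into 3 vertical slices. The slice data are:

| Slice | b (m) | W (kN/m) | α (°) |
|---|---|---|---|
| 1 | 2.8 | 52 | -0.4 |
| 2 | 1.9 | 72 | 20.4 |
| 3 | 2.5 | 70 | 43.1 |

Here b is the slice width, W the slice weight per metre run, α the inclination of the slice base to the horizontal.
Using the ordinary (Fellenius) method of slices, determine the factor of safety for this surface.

Ordinary method of slices: FS = Σ[c'·Δl_i + (W_i cosα_i)·tanφ'] / Σ W_i sinα_i, with Δl_i = b_i / cosα_i.
Slice 1: Δl = 2.8/cos(-0.4°) = 2.800 m; N'_1 = 52·cos(-0.4°) = 52.0; c'Δl = 5.04; W sinα = -0.4
Slice 2: Δl = 1.9/cos20.4° = 2.027 m; N'_2 = 72·cos20.4° = 67.5; c'Δl = 3.65; W sinα = 25.1
Slice 3: Δl = 2.5/cos43.1° = 3.424 m; N'_3 = 70·cos43.1° = 51.1; c'Δl = 6.16; W sinα = 47.8
Σc'Δl = 14.9 kN/m; ΣN' = 170.6 kN/m; ΣW sinα = 72.6 kN/m
Resisting = 14.9 + 170.6·tan23.8° = 14.9 + 75.2 = 90.1 kN/m
FS = 90.1 / 72.6 = 1.242

FS = 1.24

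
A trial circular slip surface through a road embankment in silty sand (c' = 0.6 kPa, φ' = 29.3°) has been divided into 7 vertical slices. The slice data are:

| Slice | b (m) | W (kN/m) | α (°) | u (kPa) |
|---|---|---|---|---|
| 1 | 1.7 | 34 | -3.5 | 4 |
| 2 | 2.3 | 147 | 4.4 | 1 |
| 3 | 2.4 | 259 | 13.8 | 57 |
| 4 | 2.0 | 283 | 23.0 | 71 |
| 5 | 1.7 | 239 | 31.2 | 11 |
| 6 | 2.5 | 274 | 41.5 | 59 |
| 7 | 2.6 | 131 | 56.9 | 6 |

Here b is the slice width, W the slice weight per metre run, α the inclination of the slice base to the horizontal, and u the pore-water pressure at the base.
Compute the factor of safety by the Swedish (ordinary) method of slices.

FS = 0.60

Ordinary method of slices: FS = Σ[c'·Δl_i + (W_i cosα_i − u_i·Δl_i)·tanφ'] / Σ W_i sinα_i, with Δl_i = b_i / cosα_i.
Slice 1: Δl = 1.7/cos(-3.5°) = 1.703 m; N'_1 = 34·cos(-3.5°) − 4·1.703 = 27.1; c'Δl = 1.02; W sinα = -2.1
Slice 2: Δl = 2.3/cos4.4° = 2.307 m; N'_2 = 147·cos4.4° − 1·2.307 = 144.3; c'Δl = 1.38; W sinα = 11.3
Slice 3: Δl = 2.4/cos13.8° = 2.471 m; N'_3 = 259·cos13.8° − 57·2.471 = 110.7; c'Δl = 1.48; W sinα = 61.8
Slice 4: Δl = 2.0/cos23.0° = 2.173 m; N'_4 = 283·cos23.0° − 71·2.173 = 106.2; c'Δl = 1.30; W sinα = 110.6
Slice 5: Δl = 1.7/cos31.2° = 1.987 m; N'_5 = 239·cos31.2° − 11·1.987 = 182.6; c'Δl = 1.19; W sinα = 123.8
Slice 6: Δl = 2.5/cos41.5° = 3.338 m; N'_6 = 274·cos41.5° − 59·3.338 = 8.3; c'Δl = 2.00; W sinα = 181.6
Slice 7: Δl = 2.6/cos56.9° = 4.761 m; N'_7 = 131·cos56.9° − 6·4.761 = 43.0; c'Δl = 2.86; W sinα = 109.7
Σc'Δl = 11.2 kN/m; ΣN' = 622.1 kN/m; ΣW sinα = 596.7 kN/m
Resisting = 11.2 + 622.1·tan29.3° = 11.2 + 349.1 = 360.3 kN/m
FS = 360.3 / 596.7 = 0.604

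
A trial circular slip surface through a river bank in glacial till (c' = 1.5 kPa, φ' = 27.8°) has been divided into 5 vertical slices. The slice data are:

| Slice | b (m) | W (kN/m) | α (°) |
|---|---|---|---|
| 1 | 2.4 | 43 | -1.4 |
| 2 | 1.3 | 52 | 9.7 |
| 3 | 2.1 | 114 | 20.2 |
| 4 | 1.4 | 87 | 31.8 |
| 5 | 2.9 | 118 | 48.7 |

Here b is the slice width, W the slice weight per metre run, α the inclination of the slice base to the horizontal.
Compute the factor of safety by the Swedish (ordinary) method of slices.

Ordinary method of slices: FS = Σ[c'·Δl_i + (W_i cosα_i)·tanφ'] / Σ W_i sinα_i, with Δl_i = b_i / cosα_i.
Slice 1: Δl = 2.4/cos(-1.4°) = 2.401 m; N'_1 = 43·cos(-1.4°) = 43.0; c'Δl = 3.60; W sinα = -1.1
Slice 2: Δl = 1.3/cos9.7° = 1.319 m; N'_2 = 52·cos9.7° = 51.3; c'Δl = 1.98; W sinα = 8.8
Slice 3: Δl = 2.1/cos20.2° = 2.238 m; N'_3 = 114·cos20.2° = 107.0; c'Δl = 3.36; W sinα = 39.4
Slice 4: Δl = 1.4/cos31.8° = 1.647 m; N'_4 = 87·cos31.8° = 73.9; c'Δl = 2.47; W sinα = 45.8
Slice 5: Δl = 2.9/cos48.7° = 4.394 m; N'_5 = 118·cos48.7° = 77.9; c'Δl = 6.59; W sinα = 88.6
Σc'Δl = 18.0 kN/m; ΣN' = 353.1 kN/m; ΣW sinα = 181.6 kN/m
Resisting = 18.0 + 353.1·tan27.8° = 18.0 + 186.1 = 204.1 kN/m
FS = 204.1 / 181.6 = 1.124

FS = 1.12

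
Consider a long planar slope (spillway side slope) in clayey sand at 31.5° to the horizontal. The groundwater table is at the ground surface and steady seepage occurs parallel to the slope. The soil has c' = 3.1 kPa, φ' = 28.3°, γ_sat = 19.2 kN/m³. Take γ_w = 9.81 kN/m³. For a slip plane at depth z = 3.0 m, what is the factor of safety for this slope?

FS = 0.55

With seepage parallel to the slope and the water table at the surface, the effective normal stress on the slip plane uses the buoyant unit weight γ' = γ_sat − γ_w while the driving shear stress uses γ_sat:
FS = [c' + γ' z cos²β tanφ'] / [γ_sat z sinβ cosβ]
γ' = 19.2 − 9.81 = 9.39 kN/m³
Numerator = 3.1 + 9.39·3.0·cos²31.5°·tan28.3° = 3.1 + 9.39·3.0·0.7270·0.5384 = 14.127 kPa
Denominator = 19.2·3.0·sin31.5°·cos31.5° = 19.2·3.0·0.5225·0.8526 = 25.661 kPa
FS = 14.127 / 25.661 = 0.551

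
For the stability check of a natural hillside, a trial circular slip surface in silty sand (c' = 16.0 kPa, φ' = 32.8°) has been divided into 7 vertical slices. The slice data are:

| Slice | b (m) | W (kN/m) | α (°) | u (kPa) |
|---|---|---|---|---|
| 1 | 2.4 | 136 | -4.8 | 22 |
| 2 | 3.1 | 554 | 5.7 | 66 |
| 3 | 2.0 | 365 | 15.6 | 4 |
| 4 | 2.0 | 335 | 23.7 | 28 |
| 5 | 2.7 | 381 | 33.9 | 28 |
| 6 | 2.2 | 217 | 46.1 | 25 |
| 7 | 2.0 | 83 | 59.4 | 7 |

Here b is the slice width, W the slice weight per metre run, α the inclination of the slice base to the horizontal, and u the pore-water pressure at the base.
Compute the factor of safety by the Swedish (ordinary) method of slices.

Ordinary method of slices: FS = Σ[c'·Δl_i + (W_i cosα_i − u_i·Δl_i)·tanφ'] / Σ W_i sinα_i, with Δl_i = b_i / cosα_i.
Slice 1: Δl = 2.4/cos(-4.8°) = 2.408 m; N'_1 = 136·cos(-4.8°) − 22·2.408 = 82.5; c'Δl = 38.54; W sinα = -11.4
Slice 2: Δl = 3.1/cos5.7° = 3.115 m; N'_2 = 554·cos5.7° − 66·3.115 = 345.6; c'Δl = 49.85; W sinα = 55.0
Slice 3: Δl = 2.0/cos15.6° = 2.076 m; N'_3 = 365·cos15.6° − 4·2.076 = 343.2; c'Δl = 33.22; W sinα = 98.2
Slice 4: Δl = 2.0/cos23.7° = 2.184 m; N'_4 = 335·cos23.7° − 28·2.184 = 245.6; c'Δl = 34.95; W sinα = 134.7
Slice 5: Δl = 2.7/cos33.9° = 3.253 m; N'_5 = 381·cos33.9° − 28·3.253 = 225.2; c'Δl = 52.05; W sinα = 212.5
Slice 6: Δl = 2.2/cos46.1° = 3.173 m; N'_6 = 217·cos46.1° − 25·3.173 = 71.1; c'Δl = 50.76; W sinα = 156.4
Slice 7: Δl = 2.0/cos59.4° = 3.929 m; N'_7 = 83·cos59.4° − 7·3.929 = 14.7; c'Δl = 62.86; W sinα = 71.4
Σc'Δl = 322.2 kN/m; ΣN' = 1328.1 kN/m; ΣW sinα = 716.8 kN/m
Resisting = 322.2 + 1328.1·tan32.8° = 322.2 + 855.9 = 1178.1 kN/m
FS = 1178.1 / 716.8 = 1.644

FS = 1.64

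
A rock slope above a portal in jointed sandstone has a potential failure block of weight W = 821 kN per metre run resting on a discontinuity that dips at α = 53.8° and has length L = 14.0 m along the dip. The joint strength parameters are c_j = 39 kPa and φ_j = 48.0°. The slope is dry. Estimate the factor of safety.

FS = 1.64

Resolving the block weight along and normal to the plane and applying the Mohr–Coulomb strength on the joint:
N' = W cosα = 821·cos53.8° = 484.9 kN/m
Driving force T = W sinα = 821·sin53.8° = 662.5 kN/m
Resisting force R = c_j·L + N'·tanφ_j = 39·14.0 + 484.9·tan48.0° = 546.0 + 538.5 = 1084.5 kN/m
FS = R / T = 1084.5 / 662.5 = 1.637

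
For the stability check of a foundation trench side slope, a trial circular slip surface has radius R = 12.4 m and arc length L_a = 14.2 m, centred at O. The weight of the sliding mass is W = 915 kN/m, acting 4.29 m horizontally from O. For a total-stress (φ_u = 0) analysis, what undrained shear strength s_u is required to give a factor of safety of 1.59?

s_u = 35.4 kPa

FS = s_u·L_a·R / (W·d), so s_u = FS·W·d / (L_a·R).
s_u = 1.59·915·4.29 / (14.20·12.4) = 6241.3 / 176.08 = 35.45 kPa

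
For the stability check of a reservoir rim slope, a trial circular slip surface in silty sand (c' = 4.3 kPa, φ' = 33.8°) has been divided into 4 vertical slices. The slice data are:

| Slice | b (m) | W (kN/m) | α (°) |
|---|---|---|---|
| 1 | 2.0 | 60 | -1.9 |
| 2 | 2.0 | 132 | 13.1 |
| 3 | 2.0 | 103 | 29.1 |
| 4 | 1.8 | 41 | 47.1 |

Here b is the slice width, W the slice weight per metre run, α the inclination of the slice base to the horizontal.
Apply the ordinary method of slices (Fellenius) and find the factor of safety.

FS = 2.26

Ordinary method of slices: FS = Σ[c'·Δl_i + (W_i cosα_i)·tanφ'] / Σ W_i sinα_i, with Δl_i = b_i / cosα_i.
Slice 1: Δl = 2.0/cos(-1.9°) = 2.001 m; N'_1 = 60·cos(-1.9°) = 60.0; c'Δl = 8.60; W sinα = -2.0
Slice 2: Δl = 2.0/cos13.1° = 2.053 m; N'_2 = 132·cos13.1° = 128.6; c'Δl = 8.83; W sinα = 29.9
Slice 3: Δl = 2.0/cos29.1° = 2.289 m; N'_3 = 103·cos29.1° = 90.0; c'Δl = 9.84; W sinα = 50.1
Slice 4: Δl = 1.8/cos47.1° = 2.644 m; N'_4 = 41·cos47.1° = 27.9; c'Δl = 11.37; W sinα = 30.0
Σc'Δl = 38.6 kN/m; ΣN' = 306.4 kN/m; ΣW sinα = 108.1 kN/m
Resisting = 38.6 + 306.4·tan33.8° = 38.6 + 205.1 = 243.8 kN/m
FS = 243.8 / 108.1 = 2.256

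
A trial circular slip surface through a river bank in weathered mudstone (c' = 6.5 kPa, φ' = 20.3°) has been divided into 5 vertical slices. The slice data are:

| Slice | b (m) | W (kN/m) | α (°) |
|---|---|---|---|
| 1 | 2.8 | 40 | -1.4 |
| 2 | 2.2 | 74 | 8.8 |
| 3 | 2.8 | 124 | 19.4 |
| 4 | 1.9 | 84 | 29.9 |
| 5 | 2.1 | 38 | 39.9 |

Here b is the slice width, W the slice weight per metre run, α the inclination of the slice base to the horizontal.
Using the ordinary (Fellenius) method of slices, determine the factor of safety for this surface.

FS = 1.76

Ordinary method of slices: FS = Σ[c'·Δl_i + (W_i cosα_i)·tanφ'] / Σ W_i sinα_i, with Δl_i = b_i / cosα_i.
Slice 1: Δl = 2.8/cos(-1.4°) = 2.801 m; N'_1 = 40·cos(-1.4°) = 40.0; c'Δl = 18.21; W sinα = -1.0
Slice 2: Δl = 2.2/cos8.8° = 2.226 m; N'_2 = 74·cos8.8° = 73.1; c'Δl = 14.47; W sinα = 11.3
Slice 3: Δl = 2.8/cos19.4° = 2.969 m; N'_3 = 124·cos19.4° = 117.0; c'Δl = 19.30; W sinα = 41.2
Slice 4: Δl = 1.9/cos29.9° = 2.192 m; N'_4 = 84·cos29.9° = 72.8; c'Δl = 14.25; W sinα = 41.9
Slice 5: Δl = 2.1/cos39.9° = 2.737 m; N'_5 = 38·cos39.9° = 29.2; c'Δl = 17.79; W sinα = 24.4
Σc'Δl = 84.0 kN/m; ΣN' = 332.0 kN/m; ΣW sinα = 117.8 kN/m
Resisting = 84.0 + 332.0·tan20.3° = 84.0 + 122.8 = 206.8 kN/m
FS = 206.8 / 117.8 = 1.756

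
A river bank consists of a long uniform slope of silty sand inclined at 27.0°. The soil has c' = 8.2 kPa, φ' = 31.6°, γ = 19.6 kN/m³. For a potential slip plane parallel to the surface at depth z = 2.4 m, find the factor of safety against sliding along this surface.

FS = 1.64

For an infinite slope with a slip plane parallel to the surface (no pore pressure): FS = [c' + γz cos²β tanφ'] / [γz sinβ cosβ].
γz = 19.6·2.4 = 47.04 kN/m²
Numerator = 8.2 + 47.04·cos²27.0°·tan31.6° = 8.2 + 47.04·0.7939·0.6152 = 31.175 kPa
Denominator = 47.04·sin27.0°·cos27.0° = 47.04·0.4540·0.8910 = 19.028 kPa
FS = 31.175 / 19.028 = 1.638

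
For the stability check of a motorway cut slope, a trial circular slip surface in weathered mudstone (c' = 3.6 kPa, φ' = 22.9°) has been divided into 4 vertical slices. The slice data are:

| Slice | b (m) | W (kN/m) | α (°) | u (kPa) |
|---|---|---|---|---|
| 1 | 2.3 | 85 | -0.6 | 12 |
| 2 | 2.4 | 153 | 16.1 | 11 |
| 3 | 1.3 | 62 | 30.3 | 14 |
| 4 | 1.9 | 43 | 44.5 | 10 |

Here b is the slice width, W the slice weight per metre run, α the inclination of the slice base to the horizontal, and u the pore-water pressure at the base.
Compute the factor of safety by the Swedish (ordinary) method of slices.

Ordinary method of slices: FS = Σ[c'·Δl_i + (W_i cosα_i − u_i·Δl_i)·tanφ'] / Σ W_i sinα_i, with Δl_i = b_i / cosα_i.
Slice 1: Δl = 2.3/cos(-0.6°) = 2.300 m; N'_1 = 85·cos(-0.6°) − 12·2.300 = 57.4; c'Δl = 8.28; W sinα = -0.9
Slice 2: Δl = 2.4/cos16.1° = 2.498 m; N'_2 = 153·cos16.1° − 11·2.498 = 119.5; c'Δl = 8.99; W sinα = 42.4
Slice 3: Δl = 1.3/cos30.3° = 1.506 m; N'_3 = 62·cos30.3° − 14·1.506 = 32.5; c'Δl = 5.42; W sinα = 31.3
Slice 4: Δl = 1.9/cos44.5° = 2.664 m; N'_4 = 43·cos44.5° − 10·2.664 = 4.0; c'Δl = 9.59; W sinα = 30.1
Σc'Δl = 32.3 kN/m; ΣN' = 213.4 kN/m; ΣW sinα = 103.0 kN/m
Resisting = 32.3 + 213.4·tan22.9° = 32.3 + 90.1 = 122.4 kN/m
FS = 122.4 / 103.0 = 1.189

FS = 1.19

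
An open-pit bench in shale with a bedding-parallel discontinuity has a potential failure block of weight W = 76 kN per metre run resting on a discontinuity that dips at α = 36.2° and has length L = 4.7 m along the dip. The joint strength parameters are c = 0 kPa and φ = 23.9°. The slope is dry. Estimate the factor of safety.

Resolving the block weight along and normal to the plane and applying the Mohr–Coulomb strength on the joint:
N' = W cosα = 76·cos36.2° = 61.3 kN/m
Driving force T = W sinα = 76·sin36.2° = 44.9 kN/m
Resisting force R = c·L + N'·tanφ = 0·4.7 + 61.3·tan23.9° = 0.0 + 27.2 = 27.2 kN/m
FS = R / T = 27.2 / 44.9 = 0.605

FS = 0.61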